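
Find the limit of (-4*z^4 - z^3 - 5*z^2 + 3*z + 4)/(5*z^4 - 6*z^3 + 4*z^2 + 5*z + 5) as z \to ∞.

-4/5

Numerator and denominator both have degree 4.
Dividing every term by z^4, all lower-order terms vanish and the limit is the ratio of leading coefficients, -4/(5) = -4/5.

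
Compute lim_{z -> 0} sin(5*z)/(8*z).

5/8

Substitution gives 0/0.
Write it as (5/8)·sin(5z)/(5z); since sin(u)/u → 1, the limit is 5/8.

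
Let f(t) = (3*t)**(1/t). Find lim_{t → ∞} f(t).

Base → ∞ and exponent → 0: an ∞^0 form.
Take logs: (1/t)·ln(3·t^1) = (ln 3 + 1·ln t)/t → 0.
So the limit is e^0 = 1.

1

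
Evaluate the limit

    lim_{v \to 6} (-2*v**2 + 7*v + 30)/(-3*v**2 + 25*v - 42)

At v = 6 both the top and bottom vanish — a removable singularity. Factoring out (v - 6) from each leaves (-2*v - 5)/(7 - 3*v), which at v = 6 equals 17/11.

17/11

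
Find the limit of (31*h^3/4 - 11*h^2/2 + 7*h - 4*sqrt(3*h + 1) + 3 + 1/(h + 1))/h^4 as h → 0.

437/32

Substitution gives 0/0; apply L'Hôpital's rule 4 times.
After differentiating numerator and denominator 4 times the quotient is (1215/(4*(3*h + 1)^(7/2)) + 24/(h + 1)^5)/(24); at h = 0 this is 437/32.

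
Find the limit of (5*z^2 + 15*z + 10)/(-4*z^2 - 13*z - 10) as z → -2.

-5/3

Direct substitution gives 0/0, so factor. Both numerator and denominator have (z + 2) as a factor.
After cancelling, the expression reduces to (5*z + 5)/(-4*z - 5).
Substituting z = -2 gives -5/3.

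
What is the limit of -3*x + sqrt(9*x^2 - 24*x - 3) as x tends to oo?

An ∞ − ∞ form. Rationalising with the conjugate, the difference becomes (-24x - 3) / (√(9*x^2 - 24*x - 3) + 3x).
For large x the denominator behaves like 2·3x, so the quotient tends to -24/6 = -4.

-4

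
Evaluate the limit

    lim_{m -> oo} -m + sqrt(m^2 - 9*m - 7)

-9/2

An ∞ − ∞ form. Rationalising with the conjugate, the difference becomes (-9m - 7) / (√(m^2 - 9*m - 7) + m).
For large m the denominator behaves like 2·m, so the quotient tends to -9/2 = -9/2.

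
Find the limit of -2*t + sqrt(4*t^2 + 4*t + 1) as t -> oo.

1

An ∞ − ∞ form. Rationalising with the conjugate, the difference becomes (4t + 1) / (√(4*t^2 + 4*t + 1) + 2t).
For large t the denominator behaves like 2·2t, so the quotient tends to 4/4 = 1.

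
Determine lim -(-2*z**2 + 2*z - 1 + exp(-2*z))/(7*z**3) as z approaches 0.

4/21

Direct substitution gives 0/0.
Apply L'Hôpital: lim (-4*z + 2 - 2*e^(-2*z))/(-21*z^2), still 0/0.
Apply L'Hôpital: lim (-4 + 4*e^(-2*z))/(-42*z), still 0/0.
After 3 applications of L'Hôpital's rule the quotient is (-8*e^(-2*z))/(-42); substituting z = 0 gives 4/21.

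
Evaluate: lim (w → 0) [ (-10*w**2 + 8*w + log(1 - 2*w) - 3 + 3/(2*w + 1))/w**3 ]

-80/3

Substitution gives 0/0; apply L'Hôpital's rule 3 times.
After differentiating numerator and denominator 3 times the quotient is (-144/(2*w + 1)^4 + 16/(2*w - 1)^3)/(6); at w = 0 this is -80/3.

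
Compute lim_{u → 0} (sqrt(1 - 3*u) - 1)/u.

Substitution gives 0/0. Multiply numerator and denominator by the conjugate √(1 - 3u) + √1.
The numerator becomes (1 - 3u) − 1 = -3u, so the expression simplifies to -3/(√(1 - 3u) + √1).
Letting u → 0 gives -3/(2√1) = -3/2.

-3/2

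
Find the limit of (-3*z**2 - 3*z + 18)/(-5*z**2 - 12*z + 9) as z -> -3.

5/6

Direct substitution gives 0/0, so factor. Both numerator and denominator have (z + 3) as a factor.
After cancelling, the expression reduces to (6 - 3*z)/(3 - 5*z).
Substituting z = -3 gives 5/6.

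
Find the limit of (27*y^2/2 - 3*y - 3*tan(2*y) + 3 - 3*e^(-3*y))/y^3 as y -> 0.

Substitution gives 0/0 (the numerator vanishes to order 3).
Expand each term to order y^3: the coefficient of y^3 in -3·tan(2y) is -8 and in -3·e^(-3y) is 27/2.
Lower-order terms cancel with the polynomial part, so the numerator is (11/2)·y^3 + o(y^3), and the limit is (11/2)/(1) = 11/2.

11/2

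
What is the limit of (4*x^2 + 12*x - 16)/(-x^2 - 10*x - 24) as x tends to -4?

At x = -4 both the top and bottom vanish — a removable singularity. Factoring out (x + 4) from each leaves (4*x - 4)/(-x - 6), which at x = -4 equals 10.

10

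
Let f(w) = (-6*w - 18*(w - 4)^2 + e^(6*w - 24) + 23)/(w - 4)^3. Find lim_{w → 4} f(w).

Direct substitution gives 0/0.
Apply L'Hôpital: lim (-36*w + 6*e^(6*w - 24) + 138)/(3*(w - 4)^2), still 0/0.
Apply L'Hôpital: lim (36*e^(6*w - 24) - 36)/(6*w - 24), still 0/0.
After 3 applications of L'Hôpital's rule the quotient is (216*e^(6*w - 24))/(6); substituting w = 4 gives 36.

36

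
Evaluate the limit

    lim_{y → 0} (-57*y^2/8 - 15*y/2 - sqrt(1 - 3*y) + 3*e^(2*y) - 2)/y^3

91/16

Substitution gives 0/0 (the numerator vanishes to order 3).
Expand each term to order y^3: the coefficient of y^3 in −√(1 - 3y) is 27/16 and in 3·e^(2y) is 4.
Lower-order terms cancel with the polynomial part, so the numerator is (91/16)·y^3 + o(y^3), and the limit is (91/16)/(1) = 91/16.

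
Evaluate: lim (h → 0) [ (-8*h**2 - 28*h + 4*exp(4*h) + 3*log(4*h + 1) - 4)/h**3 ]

320/3

Substitution gives 0/0; apply L'Hôpital's rule 3 times.
After differentiating numerator and denominator 3 times the quotient is (256*e^(4*h) + 384/(4*h + 1)^3)/(6); at h = 0 this is 320/3.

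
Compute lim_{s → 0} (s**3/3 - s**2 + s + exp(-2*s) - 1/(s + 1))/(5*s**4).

-1/15

Substitution gives 0/0 (the numerator vanishes to order 4).
Expand each term to order s^4: the coefficient of s^4 in −1/(1 + s) is -1 and in e^(-2s) is 2/3.
Lower-order terms cancel with the polynomial part, so the numerator is (-1/3)·s^4 + o(s^4), and the limit is (-1/3)/(5) = -1/15.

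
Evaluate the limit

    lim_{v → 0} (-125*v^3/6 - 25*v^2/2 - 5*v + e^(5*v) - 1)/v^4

625/24

Direct substitution gives 0/0.
Apply L'Hôpital: lim (-125*v^2/2 - 25*v + 5*e^(5*v) - 5)/(4*v^3), still 0/0.
Apply L'Hôpital: lim (-125*v + 25*e^(5*v) - 25)/(12*v^2), still 0/0.
Apply L'Hôpital: lim (125*e^(5*v) - 125)/(24*v), still 0/0.
After 4 applications of L'Hôpital's rule the quotient is (625*e^(5*v))/(24); substituting v = 0 gives 625/24.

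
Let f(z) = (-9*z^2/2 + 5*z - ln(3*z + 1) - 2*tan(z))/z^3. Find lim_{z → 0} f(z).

-29/3

Substitution gives 0/0; apply L'Hôpital's rule 3 times.
After differentiating numerator and denominator 3 times the quotient is (8/cos(z)^2 - 12/cos(z)^4 - 54/(3*z + 1)^3)/(6); at z = 0 this is -29/3.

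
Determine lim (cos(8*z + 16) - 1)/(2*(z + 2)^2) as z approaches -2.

-16

Direct substitution gives 0/0.
Apply L'Hôpital: lim (-8*sin(8*z + 16))/(4*z + 8), still 0/0.
After 2 applications of L'Hôpital's rule the quotient is (-64*cos(8*z + 16))/(4); substituting z = -2 gives -16.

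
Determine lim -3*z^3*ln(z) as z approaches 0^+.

0

This is a 0·(−∞) form. Rewrite as -3·ln(z) / z^(−3) and apply L'Hôpital:
the derivative quotient is -3·(1/z) / (−3·z^(−4)) = (3/3)·z^3 → 0.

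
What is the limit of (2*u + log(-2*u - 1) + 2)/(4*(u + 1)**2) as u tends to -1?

-1/2

Direct substitution gives 0/0.
Apply L'Hôpital: lim (2 - 2/(-2*u - 1))/(8*u + 8), still 0/0.
After 2 applications of L'Hôpital's rule the quotient is (-4/(-2*u - 1)^2)/(8); substituting u = -1 gives -1/2.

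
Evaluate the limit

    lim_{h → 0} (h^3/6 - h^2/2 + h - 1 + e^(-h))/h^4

Direct substitution gives 0/0.
Apply L'Hôpital: lim (h^2/2 - h + 1 - e^(-h))/(4*h^3), still 0/0.
Apply L'Hôpital: lim (h - 1 + e^(-h))/(12*h^2), still 0/0.
Apply L'Hôpital: lim (1 - e^(-h))/(24*h), still 0/0.
After 4 applications of L'Hôpital's rule the quotient is (e^(-h))/(24); substituting h = 0 gives 1/24.

1/24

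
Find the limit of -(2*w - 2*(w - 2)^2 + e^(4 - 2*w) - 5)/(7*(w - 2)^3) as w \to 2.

4/21

Direct substitution gives 0/0.
Apply L'Hôpital: lim (-4*w - 2*e^(4 - 2*w) + 10)/(-21*(w - 2)^2), still 0/0.
Apply L'Hôpital: lim (4*e^(4 - 2*w) - 4)/(84 - 42*w), still 0/0.
After 3 applications of L'Hôpital's rule the quotient is (-8*e^(4 - 2*w))/(-42); substituting w = 2 gives 4/21.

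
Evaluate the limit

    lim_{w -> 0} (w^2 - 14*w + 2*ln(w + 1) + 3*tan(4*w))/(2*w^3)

97/3

Substitution gives 0/0 (the numerator vanishes to order 3).
Expand each term to order w^3: the coefficient of w^3 in 2·ln(1 + w) is 2/3 and in 3·tan(4w) is 64.
Lower-order terms cancel with the polynomial part, so the numerator is (194/3)·w^3 + o(w^3), and the limit is (194/3)/(2) = 97/3.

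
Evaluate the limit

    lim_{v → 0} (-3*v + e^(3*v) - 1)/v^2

Direct substitution gives 0/0.
Apply L'Hôpital: lim (3*e^(3*v) - 3)/(2*v), still 0/0.
After 2 applications of L'Hôpital's rule the quotient is (9*e^(3*v))/(2); substituting v = 0 gives 9/2.

9/2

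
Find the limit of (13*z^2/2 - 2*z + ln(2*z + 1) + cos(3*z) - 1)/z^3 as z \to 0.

Substitution gives 0/0; apply L'Hôpital's rule 3 times.
After differentiating numerator and denominator 3 times the quotient is (27*sin(3*z) + 16/(2*z + 1)^3)/(6); at z = 0 this is 8/3.

8/3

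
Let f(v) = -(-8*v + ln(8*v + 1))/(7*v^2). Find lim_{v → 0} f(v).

32/7

Direct substitution gives 0/0.
Apply L'Hôpital: lim (-8 + 8/(8*v + 1))/(-14*v), still 0/0.
After 2 applications of L'Hôpital's rule the quotient is (-64/(8*v + 1)^2)/(-14); substituting v = 0 gives 32/7.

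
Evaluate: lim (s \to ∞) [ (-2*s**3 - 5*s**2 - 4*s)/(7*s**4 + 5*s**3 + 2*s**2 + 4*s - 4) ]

The denominator has degree 4 and the numerator degree 3. Dividing numerator and denominator by s^4 sends every term to 0 except the leading denominator term, so the limit is 0.

0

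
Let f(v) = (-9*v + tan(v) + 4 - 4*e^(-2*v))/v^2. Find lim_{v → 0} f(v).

Substitution gives 0/0; apply L'Hôpital's rule 2 times.
After differentiating numerator and denominator 2 times the quotient is (2*tan(v)/cos(v)^2 - 16*e^(-2*v))/(2); at v = 0 this is -8.

-8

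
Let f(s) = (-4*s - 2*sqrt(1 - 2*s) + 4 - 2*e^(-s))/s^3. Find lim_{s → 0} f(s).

Substitution gives 0/0 (the numerator vanishes to order 3).
Expand each term to order s^3: the coefficient of s^3 in -2·√(1 - 2s) is 1 and in -2·e^(-s) is 1/3.
Lower-order terms cancel with the polynomial part, so the numerator is (4/3)·s^3 + o(s^3), and the limit is (4/3)/(1) = 4/3.

4/3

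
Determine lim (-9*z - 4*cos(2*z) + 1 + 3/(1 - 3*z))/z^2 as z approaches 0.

35

Substitution gives 0/0 (the numerator vanishes to order 2).
Expand each term to order z^2: the coefficient of z^2 in 3·1/(1 - 3z) is 27 and in -4·cos(2z) is 8.
Lower-order terms cancel with the polynomial part, so the numerator is (35)·z^2 + o(z^2), and the limit is (35)/(1) = 35.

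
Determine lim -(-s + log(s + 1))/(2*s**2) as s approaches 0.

1/4

Direct substitution gives 0/0.
Apply L'Hôpital: lim (-1 + 1/(s + 1))/(-4*s), still 0/0.
After 2 applications of L'Hôpital's rule the quotient is (-1/(s + 1)^2)/(-4); substituting s = 0 gives 1/4.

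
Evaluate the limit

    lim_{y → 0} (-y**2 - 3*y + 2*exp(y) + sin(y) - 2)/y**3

1/6

Substitution gives 0/0 (the numerator vanishes to order 3).
Expand each term to order y^3: the coefficient of y^3 in sin(y) is -1/6 and in 2·e^(y) is 1/3.
Lower-order terms cancel with the polynomial part, so the numerator is (1/6)·y^3 + o(y^3), and the limit is (1/6)/(1) = 1/6.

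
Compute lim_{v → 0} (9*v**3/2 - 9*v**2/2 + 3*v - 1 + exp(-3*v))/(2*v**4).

Direct substitution gives 0/0.
Apply L'Hôpital: lim (27*v^2/2 - 9*v + 3 - 3*e^(-3*v))/(8*v^3), still 0/0.
Apply L'Hôpital: lim (27*v - 9 + 9*e^(-3*v))/(24*v^2), still 0/0.
Apply L'Hôpital: lim (27 - 27*e^(-3*v))/(48*v), still 0/0.
After 4 applications of L'Hôpital's rule the quotient is (81*e^(-3*v))/(48); substituting v = 0 gives 27/16.

27/16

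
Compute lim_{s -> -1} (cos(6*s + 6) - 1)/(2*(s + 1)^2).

-9

Direct substitution gives 0/0.
Apply L'Hôpital: lim (-6*sin(6*s + 6))/(4*s + 4), still 0/0.
After 2 applications of L'Hôpital's rule the quotient is (-36*cos(6*s + 6))/(4); substituting s = -1 gives -9.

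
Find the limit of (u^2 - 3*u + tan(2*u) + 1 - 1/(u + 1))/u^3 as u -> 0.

11/3

Substitution gives 0/0; apply L'Hôpital's rule 3 times.
After differentiating numerator and denominator 3 times the quotient is (2*(8*(u + 1)^4*(3*tan(2*u)^2 + 1)/cos(2*u)^2 + 3)/(u + 1)^4)/(6); at u = 0 this is 11/3.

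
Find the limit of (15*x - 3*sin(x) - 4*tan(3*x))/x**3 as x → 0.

Substitution gives 0/0; apply L'Hôpital's rule 3 times.
After differentiating numerator and denominator 3 times the quotient is (3*cos(x) - 648*tan(3*x)^4 - 864*tan(3*x)^2 - 216)/(6); at x = 0 this is -71/2.

-71/2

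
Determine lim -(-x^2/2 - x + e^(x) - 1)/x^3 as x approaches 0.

Direct substitution gives 0/0.
Apply L'Hôpital: lim (-x + e^(x) - 1)/(-3*x^2), still 0/0.
Apply L'Hôpital: lim (e^(x) - 1)/(-6*x), still 0/0.
After 3 applications of L'Hôpital's rule the quotient is (e^(x))/(-6); substituting x = 0 gives -1/6.

-1/6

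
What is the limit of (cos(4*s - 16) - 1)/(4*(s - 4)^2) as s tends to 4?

-2

Direct substitution gives 0/0.
Apply L'Hôpital: lim (-4*sin(4*s - 16))/(8*s - 32), still 0/0.
After 2 applications of L'Hôpital's rule the quotient is (-16*cos(4*s - 16))/(8); substituting s = 4 gives -2.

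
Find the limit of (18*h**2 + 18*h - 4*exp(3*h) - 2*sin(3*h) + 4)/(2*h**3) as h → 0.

Substitution gives 0/0 (the numerator vanishes to order 3).
Expand each term to order h^3: the coefficient of h^3 in -4·e^(3h) is -18 and in -2·sin(3h) is 9.
Lower-order terms cancel with the polynomial part, so the numerator is (-9)·h^3 + o(h^3), and the limit is (-9)/(2) = -9/2.

-9/2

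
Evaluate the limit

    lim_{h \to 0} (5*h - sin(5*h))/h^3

Direct substitution gives 0/0.
Apply L'Hôpital: lim (5 - 5*cos(5*h))/(3*h^2), still 0/0.
Apply L'Hôpital: lim (25*sin(5*h))/(6*h), still 0/0.
After 3 applications of L'Hôpital's rule the quotient is (125*cos(5*h))/(6); substituting h = 0 gives 125/6.

125/6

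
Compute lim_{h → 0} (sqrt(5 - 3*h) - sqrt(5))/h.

Substitution gives 0/0. Multiply numerator and denominator by the conjugate √(5 - 3h) + √5.
The numerator becomes (5 - 3h) − 5 = -3h, so the expression simplifies to -3/(√(5 - 3h) + √5).
Letting h → 0 gives -3/(2√5) = -3*√(5)/10.

-3*√(5)/10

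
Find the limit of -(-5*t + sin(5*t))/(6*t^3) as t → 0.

125/36

Direct substitution gives 0/0.
Apply L'Hôpital: lim (5*cos(5*t) - 5)/(-18*t^2), still 0/0.
Apply L'Hôpital: lim (-25*sin(5*t))/(-36*t), still 0/0.
After 3 applications of L'Hôpital's rule the quotient is (-125*cos(5*t))/(-36); substituting t = 0 gives 125/36.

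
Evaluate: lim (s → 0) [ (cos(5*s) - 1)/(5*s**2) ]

-5/2

Direct substitution gives 0/0.
Apply L'Hôpital: lim (-5*sin(5*s))/(10*s), still 0/0.
After 2 applications of L'Hôpital's rule the quotient is (-25*cos(5*s))/(10); substituting s = 0 gives -5/2.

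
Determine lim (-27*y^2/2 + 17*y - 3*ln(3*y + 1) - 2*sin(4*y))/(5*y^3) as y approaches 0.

Substitution gives 0/0 (the numerator vanishes to order 3).
Expand each term to order y^3: the coefficient of y^3 in -3·ln(1 + 3y) is -27 and in -2·sin(4y) is 64/3.
Lower-order terms cancel with the polynomial part, so the numerator is (-17/3)·y^3 + o(y^3), and the limit is (-17/3)/(5) = -17/15.

-17/15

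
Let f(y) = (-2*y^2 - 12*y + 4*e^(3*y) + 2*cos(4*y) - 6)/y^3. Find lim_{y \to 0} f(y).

Substitution gives 0/0 (the numerator vanishes to order 3).
Expand each term to order y^3: the coefficient of y^3 in 4·e^(3y) is 18 and in 2·cos(4y) is 0.
Lower-order terms cancel with the polynomial part, so the numerator is (18)·y^3 + o(y^3), and the limit is (18)/(1) = 18.

18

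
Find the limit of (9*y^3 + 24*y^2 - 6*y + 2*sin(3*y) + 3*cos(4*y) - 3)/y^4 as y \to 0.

Substitution gives 0/0; apply L'Hôpital's rule 4 times.
After differentiating numerator and denominator 4 times the quotient is (162*sin(3*y) + 768*cos(4*y))/(24); at y = 0 this is 32.

32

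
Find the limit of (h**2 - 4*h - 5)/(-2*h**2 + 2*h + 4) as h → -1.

-1

Since h = -1 makes numerator and denominator zero, (h + 1) divides both.
Cancelling it gives (h - 5)/(4 - 2*h); now plug in h = -1 to get -1.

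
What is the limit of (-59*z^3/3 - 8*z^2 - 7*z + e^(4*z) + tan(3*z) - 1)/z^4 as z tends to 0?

Substitution gives 0/0; apply L'Hôpital's rule 4 times.
After differentiating numerator and denominator 4 times the quotient is (256*e^(4*z) + 1944*tan(3*z)^5 + 3240*tan(3*z)^3 + 1296*tan(3*z))/(24); at z = 0 this is 32/3.

32/3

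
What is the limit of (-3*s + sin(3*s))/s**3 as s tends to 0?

-9/2

Direct substitution gives 0/0.
Apply L'Hôpital: lim (3*cos(3*s) - 3)/(3*s^2), still 0/0.
Apply L'Hôpital: lim (-9*sin(3*s))/(6*s), still 0/0.
After 3 applications of L'Hôpital's rule the quotient is (-27*cos(3*s))/(6); substituting s = 0 gives -9/2.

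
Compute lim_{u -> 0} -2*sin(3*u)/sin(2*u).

-3

Substitution gives 0/0.
Divide numerator and denominator by u: sin(3u)/u → 3 and sin(2u)/u → 2, so the limit is -2·3/2 = -3.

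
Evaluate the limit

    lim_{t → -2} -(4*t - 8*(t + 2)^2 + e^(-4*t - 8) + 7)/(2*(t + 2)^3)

16/3

Direct substitution gives 0/0.
Apply L'Hôpital: lim (-16*t - 4*e^(-4*t - 8) - 28)/(-6*(t + 2)^2), still 0/0.
Apply L'Hôpital: lim (16*e^(-4*t - 8) - 16)/(-12*t - 24), still 0/0.
After 3 applications of L'Hôpital's rule the quotient is (-64*e^(-4*t - 8))/(-12); substituting t = -2 gives 16/3.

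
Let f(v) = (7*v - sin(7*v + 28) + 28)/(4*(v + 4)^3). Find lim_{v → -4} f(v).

343/24

Direct substitution gives 0/0.
Apply L'Hôpital: lim (7 - 7*cos(7*v + 28))/(12*(v + 4)^2), still 0/0.
Apply L'Hôpital: lim (49*sin(7*v + 28))/(24*v + 96), still 0/0.
After 3 applications of L'Hôpital's rule the quotient is (343*cos(7*v + 28))/(24); substituting v = -4 gives 343/24.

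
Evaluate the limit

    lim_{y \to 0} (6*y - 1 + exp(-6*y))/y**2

18

Direct substitution gives 0/0.
Apply L'Hôpital: lim (6 - 6*e^(-6*y))/(2*y), still 0/0.
After 2 applications of L'Hôpital's rule the quotient is (36*e^(-6*y))/(2); substituting y = 0 gives 18.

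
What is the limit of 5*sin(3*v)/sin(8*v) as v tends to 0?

Substitution gives 0/0.
Divide numerator and denominator by v: sin(3v)/v → 3 and sin(8v)/v → 8, so the limit is 5·3/8 = 15/8.

15/8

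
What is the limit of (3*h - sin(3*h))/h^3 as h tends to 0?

Direct substitution gives 0/0.
Apply L'Hôpital: lim (3 - 3*cos(3*h))/(3*h^2), still 0/0.
Apply L'Hôpital: lim (9*sin(3*h))/(6*h), still 0/0.
After 3 applications of L'Hôpital's rule the quotient is (27*cos(3*h))/(6); substituting h = 0 gives 9/2.

9/2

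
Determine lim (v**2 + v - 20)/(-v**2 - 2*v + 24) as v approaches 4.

-9/10

At v = 4 both the top and bottom vanish — a removable singularity. Factoring out (v - 4) from each leaves (v + 5)/(-v - 6), which at v = 4 equals -9/10.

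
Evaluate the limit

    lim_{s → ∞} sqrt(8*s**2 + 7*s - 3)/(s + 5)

For large |s|, √(8*s^2 + 7*s - 3) ≈ √8·|s| and the denominator ≈ s.
Since s → +∞, |s| = s, giving √8/(1) = 2*√(2).

2*√(2)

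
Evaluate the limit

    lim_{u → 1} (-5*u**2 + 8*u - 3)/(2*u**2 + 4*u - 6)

-1/4

Since u = 1 makes numerator and denominator zero, (u - 1) divides both.
Cancelling it gives (3 - 5*u)/(2*u + 6); now plug in u = 1 to get -1/4.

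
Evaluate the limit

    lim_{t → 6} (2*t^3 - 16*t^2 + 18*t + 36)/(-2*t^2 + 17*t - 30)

-6

Since t = 6 makes numerator and denominator zero, (t - 6) divides both.
Cancelling it gives (2*t^2 - 4*t - 6)/(5 - 2*t); now plug in t = 6 to get -6.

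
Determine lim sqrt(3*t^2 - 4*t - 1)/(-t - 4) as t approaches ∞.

For large |t|, √(3*t^2 - 4*t - 1) ≈ √3·|t| and the denominator ≈ -t.
Since t → +∞, |t| = t, giving √3/(-1) = -√(3).

-√(3)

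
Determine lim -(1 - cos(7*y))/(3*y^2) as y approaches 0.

-49/6

Substitution gives 0/0.
Use (1 − cos u)/u² → 1/2 with u = 7y: the limit is 7²/(2·(-3)) = -49/6.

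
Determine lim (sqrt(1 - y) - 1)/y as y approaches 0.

-1/2

Substitution gives 0/0. Multiply numerator and denominator by the conjugate √(1 - y) + √1.
The numerator becomes (1 - y) − 1 = -y, so the expression simplifies to -1/(√(1 - y) + √1).
Letting y → 0 gives -1/(2√1) = -1/2.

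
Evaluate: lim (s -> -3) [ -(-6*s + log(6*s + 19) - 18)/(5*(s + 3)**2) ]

Direct substitution gives 0/0.
Apply L'Hôpital: lim (-6 + 6/(6*s + 19))/(-10*s - 30), still 0/0.
After 2 applications of L'Hôpital's rule the quotient is (-36/(6*s + 19)^2)/(-10); substituting s = -3 gives 18/5.

18/5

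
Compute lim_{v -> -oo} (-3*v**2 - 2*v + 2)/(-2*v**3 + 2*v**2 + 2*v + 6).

0

The denominator has degree 3 and the numerator degree 2. Dividing numerator and denominator by v^3 sends every term to 0 except the leading denominator term, so the limit is 0.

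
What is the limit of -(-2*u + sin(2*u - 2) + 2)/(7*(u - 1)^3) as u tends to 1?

Direct substitution gives 0/0.
Apply L'Hôpital: lim (2*cos(2*u - 2) - 2)/(-21*(u - 1)^2), still 0/0.
Apply L'Hôpital: lim (-4*sin(2*u - 2))/(42 - 42*u), still 0/0.
After 3 applications of L'Hôpital's rule the quotient is (-8*cos(2*u - 2))/(-42); substituting u = 1 gives 4/21.

4/21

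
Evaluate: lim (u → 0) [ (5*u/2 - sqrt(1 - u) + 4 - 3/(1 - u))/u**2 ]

Substitution gives 0/0 (the numerator vanishes to order 2).
Expand each term to order u^2: the coefficient of u^2 in -3·1/(1 - u) is -3 and in −√(1 - u) is 1/8.
Lower-order terms cancel with the polynomial part, so the numerator is (-23/8)·u^2 + o(u^2), and the limit is (-23/8)/(1) = -23/8.

-23/8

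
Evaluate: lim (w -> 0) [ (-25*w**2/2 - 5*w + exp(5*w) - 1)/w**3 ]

Direct substitution gives 0/0.
Apply L'Hôpital: lim (-25*w + 5*e^(5*w) - 5)/(3*w^2), still 0/0.
Apply L'Hôpital: lim (25*e^(5*w) - 25)/(6*w), still 0/0.
After 3 applications of L'Hôpital's rule the quotient is (125*e^(5*w))/(6); substituting w = 0 gives 125/6.

125/6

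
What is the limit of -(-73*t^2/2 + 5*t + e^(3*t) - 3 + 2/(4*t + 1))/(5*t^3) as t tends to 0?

247/10

Substitution gives 0/0 (the numerator vanishes to order 3).
Expand each term to order t^3: the coefficient of t^3 in 2·1/(1 + 4t) is -128 and in e^(3t) is 9/2.
Lower-order terms cancel with the polynomial part, so the numerator is (-247/2)·t^3 + o(t^3), and the limit is (-247/2)/(-5) = 247/10.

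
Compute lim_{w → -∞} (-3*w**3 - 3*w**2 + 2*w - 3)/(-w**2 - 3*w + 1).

-∞

The numerator has higher degree (3 > 2); the quotient behaves like (-3/(-1))·w^1 for large |w|.
As w → −∞ this diverges to -∞.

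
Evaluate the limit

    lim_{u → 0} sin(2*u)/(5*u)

Substitution gives 0/0.
Write it as (2/5)·sin(2u)/(2u); since sin(θ)/θ → 1, the limit is 2/5.

2/5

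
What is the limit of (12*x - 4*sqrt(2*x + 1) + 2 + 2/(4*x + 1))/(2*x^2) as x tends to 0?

17

Substitution gives 0/0; apply L'Hôpital's rule 2 times.
After differentiating numerator and denominator 2 times the quotient is (64/(4*x + 1)^3 + 4/(2*x + 1)^(3/2))/(4); at x = 0 this is 17.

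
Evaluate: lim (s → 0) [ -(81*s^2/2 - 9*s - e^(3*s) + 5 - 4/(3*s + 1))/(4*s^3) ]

-207/8

Substitution gives 0/0 (the numerator vanishes to order 3).
Expand each term to order s^3: the coefficient of s^3 in -4·1/(1 + 3s) is 108 and in −e^(3s) is -9/2.
Lower-order terms cancel with the polynomial part, so the numerator is (207/2)·s^3 + o(s^3), and the limit is (207/2)/(-4) = -207/8.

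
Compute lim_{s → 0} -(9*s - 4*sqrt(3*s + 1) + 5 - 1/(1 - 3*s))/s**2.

9/2

Substitution gives 0/0 (the numerator vanishes to order 2).
Expand each term to order s^2: the coefficient of s^2 in −1/(1 - 3s) is -9 and in -4·√(1 + 3s) is 9/2.
Lower-order terms cancel with the polynomial part, so the numerator is (-9/2)·s^2 + o(s^2), and the limit is (-9/2)/(-1) = 9/2.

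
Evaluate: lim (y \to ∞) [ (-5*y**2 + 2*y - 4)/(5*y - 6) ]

-∞

The numerator has higher degree (2 > 1); the quotient behaves like (-5/(5))·y^1 for large |y|.
As y → +∞ this diverges to -∞.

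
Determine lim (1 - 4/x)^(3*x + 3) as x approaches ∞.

The base → 1 and the exponent → ∞: a 1^∞ form.
Take logarithms: (3x + 3)·ln(1 - 4/x). Since ln(1+u) ~ u for small u, this behaves like (3x)·(-4/x) → -12.
So the limit is e^(-12).

e^(-12)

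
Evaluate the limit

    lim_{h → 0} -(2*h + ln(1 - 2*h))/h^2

2

Direct substitution gives 0/0.
Apply L'Hôpital: lim (2 - 2/(1 - 2*h))/(-2*h), still 0/0.
After 2 applications of L'Hôpital's rule the quotient is (-4/(1 - 2*h)^2)/(-2); substituting h = 0 gives 2.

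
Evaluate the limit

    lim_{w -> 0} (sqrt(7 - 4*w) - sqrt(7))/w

Substitution gives 0/0. Multiply numerator and denominator by the conjugate √(7 - 4w) + √7.
The numerator becomes (7 - 4w) − 7 = -4w, so the expression simplifies to -4/(√(7 - 4w) + √7).
Letting w → 0 gives -4/(2√7) = -2*√(7)/7.

-2*√(7)/7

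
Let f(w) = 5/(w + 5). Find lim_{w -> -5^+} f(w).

∞

As w → -5⁺, (w + 5) → 0⁺, so (w + 5)^1 → 0⁺ and 5/(w + 5)^1 → ∞.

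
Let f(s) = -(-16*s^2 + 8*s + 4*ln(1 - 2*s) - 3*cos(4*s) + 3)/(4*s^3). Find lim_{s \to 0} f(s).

Substitution gives 0/0 (the numerator vanishes to order 3).
Expand each term to order s^3: the coefficient of s^3 in 4·ln(1 - 2s) is -32/3 and in -3·cos(4s) is 0.
Lower-order terms cancel with the polynomial part, so the numerator is (-32/3)·s^3 + o(s^3), and the limit is (-32/3)/(-4) = 8/3.

8/3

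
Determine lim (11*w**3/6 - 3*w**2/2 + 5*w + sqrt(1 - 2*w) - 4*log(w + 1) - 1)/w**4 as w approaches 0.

Substitution gives 0/0; apply L'Hôpital's rule 4 times.
After differentiating numerator and denominator 4 times the quotient is (24/(w + 1)^4 - 15/(1 - 2*w)^(7/2))/(24); at w = 0 this is 3/8.

3/8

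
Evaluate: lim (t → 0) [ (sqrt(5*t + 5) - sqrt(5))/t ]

A 0/0 form; rationalise with √(5 + 5t) + √5. This collapses the numerator to 5t, leaving 5/(√(5 + 5t) + √5) → 5/(2√5) = √(5)/2.

√(5)/2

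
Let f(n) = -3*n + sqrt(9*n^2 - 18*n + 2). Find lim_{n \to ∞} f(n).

An ∞ − ∞ form. Rationalising with the conjugate, the difference becomes (-18n + 2) / (√(9*n^2 - 18*n + 2) + 3n).
For large n the denominator behaves like 2·3n, so the quotient tends to -18/6 = -3.

-3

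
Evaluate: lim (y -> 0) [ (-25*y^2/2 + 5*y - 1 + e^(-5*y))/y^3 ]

Direct substitution gives 0/0.
Apply L'Hôpital: lim (-25*y + 5 - 5*e^(-5*y))/(3*y^2), still 0/0.
Apply L'Hôpital: lim (-25 + 25*e^(-5*y))/(6*y), still 0/0.
After 3 applications of L'Hôpital's rule the quotient is (-125*e^(-5*y))/(6); substituting y = 0 gives -125/6.

-125/6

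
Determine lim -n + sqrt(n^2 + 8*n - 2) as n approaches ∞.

This has the form ∞ − ∞. Multiply and divide by the conjugate √(n^2 + 8*n - 2) + n.
That gives (8n - 2) / (√(n^2 + 8*n - 2) + n).
Divide numerator and denominator by n: the limit is 8/(2·1) = 4.

4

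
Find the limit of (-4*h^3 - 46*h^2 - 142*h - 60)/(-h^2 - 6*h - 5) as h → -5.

At h = -5 both the top and bottom vanish — a removable singularity. Factoring out (h + 5) from each leaves (-4*h^2 - 26*h - 12)/(-h - 1), which at h = -5 equals 9/2.

9/2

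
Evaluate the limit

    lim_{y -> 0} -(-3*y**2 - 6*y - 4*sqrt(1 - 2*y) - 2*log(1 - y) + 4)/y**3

Substitution gives 0/0 (the numerator vanishes to order 3).
Expand each term to order y^3: the coefficient of y^3 in -4·√(1 - 2y) is 2 and in -2·ln(1 - y) is 2/3.
Lower-order terms cancel with the polynomial part, so the numerator is (8/3)·y^3 + o(y^3), and the limit is (8/3)/(-1) = -8/3.

-8/3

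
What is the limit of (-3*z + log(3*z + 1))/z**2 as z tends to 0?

-9/2

Direct substitution gives 0/0.
Apply L'Hôpital: lim (-3 + 3/(3*z + 1))/(2*z), still 0/0.
After 2 applications of L'Hôpital's rule the quotient is (-9/(3*z + 1)^2)/(2); substituting z = 0 gives -9/2.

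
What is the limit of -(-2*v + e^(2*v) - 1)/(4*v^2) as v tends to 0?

-1/2

Direct substitution gives 0/0.
Apply L'Hôpital: lim (2*e^(2*v) - 2)/(-8*v), still 0/0.
After 2 applications of L'Hôpital's rule the quotient is (4*e^(2*v))/(-8); substituting v = 0 gives -1/2.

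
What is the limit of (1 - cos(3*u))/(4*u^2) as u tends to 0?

9/8

Substitution gives 0/0.
Use (1 − cos θ)/θ² → 1/2 with θ = 3u: the limit is 3²/(2·4) = 9/8.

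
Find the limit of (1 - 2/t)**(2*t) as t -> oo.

Let L be the limit and take ln: ln L = lim (2t)·ln(1 - 2/t) = lim (2t)·(-2/t + O(1/t²)) = -4.
Hence L = e^(-4).

e^(-4)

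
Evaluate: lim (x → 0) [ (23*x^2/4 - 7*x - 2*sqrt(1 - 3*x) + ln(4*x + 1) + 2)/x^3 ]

593/24

Substitution gives 0/0 (the numerator vanishes to order 3).
Expand each term to order x^3: the coefficient of x^3 in -2·√(1 - 3x) is 27/8 and in ln(1 + 4x) is 64/3.
Lower-order terms cancel with the polynomial part, so the numerator is (593/24)·x^3 + o(x^3), and the limit is (593/24)/(1) = 593/24.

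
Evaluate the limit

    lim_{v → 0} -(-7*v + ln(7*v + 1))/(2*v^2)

Direct substitution gives 0/0.
Apply L'Hôpital: lim (-7 + 7/(7*v + 1))/(-4*v), still 0/0.
After 2 applications of L'Hôpital's rule the quotient is (-49/(7*v + 1)^2)/(-4); substituting v = 0 gives 49/4.

49/4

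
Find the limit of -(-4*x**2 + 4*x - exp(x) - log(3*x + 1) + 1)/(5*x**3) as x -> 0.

11/6

Substitution gives 0/0 (the numerator vanishes to order 3).
Expand each term to order x^3: the coefficient of x^3 in −e^(x) is -1/6 and in −ln(1 + 3x) is -9.
Lower-order terms cancel with the polynomial part, so the numerator is (-55/6)·x^3 + o(x^3), and the limit is (-55/6)/(-5) = 11/6.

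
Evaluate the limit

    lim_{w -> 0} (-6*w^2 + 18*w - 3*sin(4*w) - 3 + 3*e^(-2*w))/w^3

28

Substitution gives 0/0; apply L'Hôpital's rule 3 times.
After differentiating numerator and denominator 3 times the quotient is (192*cos(4*w) - 24*e^(-2*w))/(6); at w = 0 this is 28.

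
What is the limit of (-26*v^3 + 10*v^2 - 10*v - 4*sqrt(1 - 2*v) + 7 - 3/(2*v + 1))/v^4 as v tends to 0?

Substitution gives 0/0; apply L'Hôpital's rule 4 times.
After differentiating numerator and denominator 4 times the quotient is (-1152/(2*v + 1)^5 + 60/(1 - 2*v)^(7/2))/(24); at v = 0 this is -91/2.

-91/2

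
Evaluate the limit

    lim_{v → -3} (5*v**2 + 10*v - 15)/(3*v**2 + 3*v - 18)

4/3

Since v = -3 makes numerator and denominator zero, (v + 3) divides both.
Cancelling it gives (5*v - 5)/(3*v - 6); now plug in v = -3 to get 4/3.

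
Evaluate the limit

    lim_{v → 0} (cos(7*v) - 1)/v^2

Direct substitution gives 0/0.
Apply L'Hôpital: lim (-7*sin(7*v))/(2*v), still 0/0.
After 2 applications of L'Hôpital's rule the quotient is (-49*cos(7*v))/(2); substituting v = 0 gives -49/2.

-49/2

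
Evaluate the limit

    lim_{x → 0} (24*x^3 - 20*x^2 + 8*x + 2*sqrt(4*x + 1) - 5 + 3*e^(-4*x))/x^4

Substitution gives 0/0; apply L'Hôpital's rule 4 times.
After differentiating numerator and denominator 4 times the quotient is (768*e^(-4*x) - 480/(4*x + 1)^(7/2))/(24); at x = 0 this is 12.

12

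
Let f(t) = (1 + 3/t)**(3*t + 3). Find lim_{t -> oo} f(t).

The base → 1 and the exponent → ∞: a 1^∞ form.
Take logarithms: (3t + 3)·ln(1 + 3/t). Since ln(1+u) ~ u for small u, this behaves like (3t)·(3/t) → 9.
So the limit is e^(9).

e^(9)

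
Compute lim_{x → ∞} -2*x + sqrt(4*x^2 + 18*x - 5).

This has the form ∞ − ∞. Multiply and divide by the conjugate √(4*x^2 + 18*x - 5) + 2x.
That gives (18x - 5) / (√(4*x^2 + 18*x - 5) + 2x).
Divide numerator and denominator by x: the limit is 18/(2·2) = 9/2.

9/2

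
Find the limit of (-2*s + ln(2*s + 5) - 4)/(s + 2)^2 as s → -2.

-2

Direct substitution gives 0/0.
Apply L'Hôpital: lim (-2 + 2/(2*s + 5))/(2*s + 4), still 0/0.
After 2 applications of L'Hôpital's rule the quotient is (-4/(2*s + 5)^2)/(2); substituting s = -2 gives -2.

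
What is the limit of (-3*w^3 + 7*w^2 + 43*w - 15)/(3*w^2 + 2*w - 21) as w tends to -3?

At w = -3 both the top and bottom vanish — a removable singularity. Factoring out (w + 3) from each leaves (-3*w^2 + 16*w - 5)/(3*w - 7), which at w = -3 equals 5.

5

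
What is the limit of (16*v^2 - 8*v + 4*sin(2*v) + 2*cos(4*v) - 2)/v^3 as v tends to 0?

Substitution gives 0/0 (the numerator vanishes to order 3).
Expand each term to order v^3: the coefficient of v^3 in 4·sin(2v) is -16/3 and in 2·cos(4v) is 0.
Lower-order terms cancel with the polynomial part, so the numerator is (-16/3)·v^3 + o(v^3), and the limit is (-16/3)/(1) = -16/3.

-16/3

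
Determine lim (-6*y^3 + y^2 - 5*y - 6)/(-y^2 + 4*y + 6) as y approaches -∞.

The numerator has higher degree (3 > 2); the quotient behaves like (-6/(-1))·y^1 for large |y|.
As y → −∞ this diverges to -∞.

-∞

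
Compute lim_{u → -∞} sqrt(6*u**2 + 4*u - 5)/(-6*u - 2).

For large |u|, √(6*u^2 + 4*u - 5) ≈ √6·|u| and the denominator ≈ -6u.
Since u → −∞, |u| = −u, giving −√6/(-6) = √(6)/6.

√(6)/6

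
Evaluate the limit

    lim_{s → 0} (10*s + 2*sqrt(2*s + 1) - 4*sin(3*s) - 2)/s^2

-1

Substitution gives 0/0 (the numerator vanishes to order 2).
Expand each term to order s^2: the coefficient of s^2 in 2·√(1 + 2s) is -1 and in -4·sin(3s) is 0.
Lower-order terms cancel with the polynomial part, so the numerator is (-1)·s^2 + o(s^2), and the limit is (-1)/(1) = -1.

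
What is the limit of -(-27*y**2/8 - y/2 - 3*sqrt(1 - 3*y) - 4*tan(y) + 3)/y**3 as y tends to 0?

Substitution gives 0/0; apply L'Hôpital's rule 3 times.
After differentiating numerator and denominator 3 times the quotient is (16/cos(y)^2 - 24/cos(y)^4 + 243/(8*(1 - 3*y)^(5/2)))/(-6); at y = 0 this is -179/48.

-179/48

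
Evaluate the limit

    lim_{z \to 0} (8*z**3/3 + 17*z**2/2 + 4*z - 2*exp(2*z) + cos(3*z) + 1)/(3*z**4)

Substitution gives 0/0; apply L'Hôpital's rule 4 times.
After differentiating numerator and denominator 4 times the quotient is (-32*e^(2*z) + 81*cos(3*z))/(72); at z = 0 this is 49/72.

49/72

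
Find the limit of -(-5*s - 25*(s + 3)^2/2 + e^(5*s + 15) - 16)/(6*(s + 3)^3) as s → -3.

-125/36

Direct substitution gives 0/0.
Apply L'Hôpital: lim (-25*s + 5*e^(5*s + 15) - 80)/(-18*(s + 3)^2), still 0/0.
Apply L'Hôpital: lim (25*e^(5*s + 15) - 25)/(-36*s - 108), still 0/0.
After 3 applications of L'Hôpital's rule the quotient is (125*e^(5*s + 15))/(-36); substituting s = -3 gives -125/36.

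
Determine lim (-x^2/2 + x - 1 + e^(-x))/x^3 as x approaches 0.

Direct substitution gives 0/0.
Apply L'Hôpital: lim (-x + 1 - e^(-x))/(3*x^2), still 0/0.
Apply L'Hôpital: lim (-1 + e^(-x))/(6*x), still 0/0.
After 3 applications of L'Hôpital's rule the quotient is (-e^(-x))/(6); substituting x = 0 gives -1/6.

-1/6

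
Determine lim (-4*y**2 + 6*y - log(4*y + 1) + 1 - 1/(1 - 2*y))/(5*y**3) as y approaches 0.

Substitution gives 0/0; apply L'Hôpital's rule 3 times.
After differentiating numerator and denominator 3 times the quotient is (-128/(4*y + 1)^3 - 48/(2*y - 1)^4)/(30); at y = 0 this is -88/15.

-88/15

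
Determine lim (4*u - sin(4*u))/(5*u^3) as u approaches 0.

Direct substitution gives 0/0.
Apply L'Hôpital: lim (4 - 4*cos(4*u))/(15*u^2), still 0/0.
Apply L'Hôpital: lim (16*sin(4*u))/(30*u), still 0/0.
After 3 applications of L'Hôpital's rule the quotient is (64*cos(4*u))/(30); substituting u = 0 gives 32/15.

32/15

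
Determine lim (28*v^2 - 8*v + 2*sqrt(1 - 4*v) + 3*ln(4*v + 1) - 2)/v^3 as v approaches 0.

56

Substitution gives 0/0 (the numerator vanishes to order 3).
Expand each term to order v^3: the coefficient of v^3 in 2·√(1 - 4v) is -8 and in 3·ln(1 + 4v) is 64.
Lower-order terms cancel with the polynomial part, so the numerator is (56)·v^3 + o(v^3), and the limit is (56)/(1) = 56.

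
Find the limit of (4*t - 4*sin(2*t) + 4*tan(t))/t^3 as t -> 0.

Substitution gives 0/0; apply L'Hôpital's rule 3 times.
After differentiating numerator and denominator 3 times the quotient is (32*cos(2*t) + 24*tan(t)^4 + 32*tan(t)^2 + 8)/(6); at t = 0 this is 20/3.

20/3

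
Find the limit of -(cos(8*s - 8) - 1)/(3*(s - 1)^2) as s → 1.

32/3

Direct substitution gives 0/0.
Apply L'Hôpital: lim (-8*sin(8*s - 8))/(6 - 6*s), still 0/0.
After 2 applications of L'Hôpital's rule the quotient is (-64*cos(8*s - 8))/(-6); substituting s = 1 gives 32/3.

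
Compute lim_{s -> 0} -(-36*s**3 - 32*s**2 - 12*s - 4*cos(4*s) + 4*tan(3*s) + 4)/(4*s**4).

Substitution gives 0/0; apply L'Hôpital's rule 4 times.
After differentiating numerator and denominator 4 times the quotient is (-1024*cos(4*s) + 7776*tan(3*s)^5 + 12960*tan(3*s)^3 + 5184*tan(3*s))/(-96); at s = 0 this is 32/3.

32/3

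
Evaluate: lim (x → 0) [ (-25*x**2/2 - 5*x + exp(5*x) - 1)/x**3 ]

125/6

Direct substitution gives 0/0.
Apply L'Hôpital: lim (-25*x + 5*e^(5*x) - 5)/(3*x^2), still 0/0.
Apply L'Hôpital: lim (25*e^(5*x) - 25)/(6*x), still 0/0.
After 3 applications of L'Hôpital's rule the quotient is (125*e^(5*x))/(6); substituting x = 0 gives 125/6.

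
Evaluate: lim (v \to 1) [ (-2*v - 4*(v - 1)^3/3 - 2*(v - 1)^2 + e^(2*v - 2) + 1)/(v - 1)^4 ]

2/3

Direct substitution gives 0/0.
Apply L'Hôpital: lim (-4*v - 4*(v - 1)^2 + 2*e^(2*v - 2) + 2)/(4*(v - 1)^3), still 0/0.
Apply L'Hôpital: lim (-8*v + 4*e^(2*v - 2) + 4)/(12*(v - 1)^2), still 0/0.
Apply L'Hôpital: lim (8*e^(2*v - 2) - 8)/(24*v - 24), still 0/0.
After 4 applications of L'Hôpital's rule the quotient is (16*e^(2*v - 2))/(24); substituting v = 1 gives 2/3.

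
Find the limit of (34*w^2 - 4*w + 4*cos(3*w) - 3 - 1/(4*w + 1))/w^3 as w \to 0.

Substitution gives 0/0 (the numerator vanishes to order 3).
Expand each term to order w^3: the coefficient of w^3 in −1/(1 + 4w) is 64 and in 4·cos(3w) is 0.
Lower-order terms cancel with the polynomial part, so the numerator is (64)·w^3 + o(w^3), and the limit is (64)/(1) = 64.

64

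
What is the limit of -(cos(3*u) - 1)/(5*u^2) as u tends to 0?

9/10

Direct substitution gives 0/0.
Apply L'Hôpital: lim (-3*sin(3*u))/(-10*u), still 0/0.
After 2 applications of L'Hôpital's rule the quotient is (-9*cos(3*u))/(-10); substituting u = 0 gives 9/10.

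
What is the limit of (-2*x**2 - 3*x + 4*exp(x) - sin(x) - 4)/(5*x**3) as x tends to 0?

1/6

Substitution gives 0/0; apply L'Hôpital's rule 3 times.
After differentiating numerator and denominator 3 times the quotient is (4*e^(x) + cos(x))/(30); at x = 0 this is 1/6.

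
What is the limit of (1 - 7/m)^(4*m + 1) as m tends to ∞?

The base → 1 and the exponent → ∞: a 1^∞ form.
Take logarithms: (4m + 1)·ln(1 - 7/m). Since ln(1+u) ~ u for small u, this behaves like (4m)·(-7/m) → -28.
So the limit is e^(-28).

e^(-28)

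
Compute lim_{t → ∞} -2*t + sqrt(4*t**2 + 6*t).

3/2

This has the form ∞ − ∞. Multiply and divide by the conjugate √(4*t^2 + 6*t) + 2t.
That gives (6t) / (√(4*t^2 + 6*t) + 2t).
Divide numerator and denominator by t: the limit is 6/(2·2) = 3/2.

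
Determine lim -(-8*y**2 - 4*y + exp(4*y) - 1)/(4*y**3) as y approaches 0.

Direct substitution gives 0/0.
Apply L'Hôpital: lim (-16*y + 4*e^(4*y) - 4)/(-12*y^2), still 0/0.
Apply L'Hôpital: lim (16*e^(4*y) - 16)/(-24*y), still 0/0.
After 3 applications of L'Hôpital's rule the quotient is (64*e^(4*y))/(-24); substituting y = 0 gives -8/3.

-8/3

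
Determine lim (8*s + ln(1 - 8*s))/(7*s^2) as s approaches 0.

Direct substitution gives 0/0.
Apply L'Hôpital: lim (8 - 8/(1 - 8*s))/(14*s), still 0/0.
After 2 applications of L'Hôpital's rule the quotient is (-64/(1 - 8*s)^2)/(14); substituting s = 0 gives -32/7.

-32/7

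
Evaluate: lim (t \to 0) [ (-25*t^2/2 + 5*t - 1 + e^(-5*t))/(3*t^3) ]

Direct substitution gives 0/0.
Apply L'Hôpital: lim (-25*t + 5 - 5*e^(-5*t))/(9*t^2), still 0/0.
Apply L'Hôpital: lim (-25 + 25*e^(-5*t))/(18*t), still 0/0.
After 3 applications of L'Hôpital's rule the quotient is (-125*e^(-5*t))/(18); substituting t = 0 gives -125/18.

-125/18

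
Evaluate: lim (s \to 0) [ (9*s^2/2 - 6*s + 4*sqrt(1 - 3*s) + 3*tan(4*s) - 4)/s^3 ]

229/4

Substitution gives 0/0; apply L'Hôpital's rule 3 times.
After differentiating numerator and denominator 3 times the quotient is (1152*tan(4*s)^2/cos(4*s)^2 + 384/cos(4*s)^2 - 81/(2*(1 - 3*s)^(5/2)))/(6); at s = 0 this is 229/4.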